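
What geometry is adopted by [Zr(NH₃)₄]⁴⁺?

Ammonia is neutral; balancing the +4 overall charge requires Zr(IV).
Zirconium is a group-4 element; Zr(IV) is therefore d⁰.
Coordination number: 4.
A d⁰ ion has no crystal-field stabilisation preference between square planar and tetrahedral, so four ligands adopt the sterically favoured tetrahedral geometry.

tetrahedral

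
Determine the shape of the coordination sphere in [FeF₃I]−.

tetrahedral

Summing ligand charges against the −1 overall charge gives an oxidation state of +3 for iron.
Fe sits in group 8, so the d-electron count is 8 − 3 = 5.
With 4 monodentate ligands the coordination number is 4.
Fluoride and iodide are weak-field ligands.
A high-spin d⁵ ion has zero CFSE in either geometry, so four ligands adopt the sterically favoured tetrahedral geometry.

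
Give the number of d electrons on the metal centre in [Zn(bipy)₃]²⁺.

d10

2,2′-bipyridine is neutral; balancing the +2 overall charge requires Zn(II).
Zn sits in group 12, so the d-electron count is 12 − 2 = 10.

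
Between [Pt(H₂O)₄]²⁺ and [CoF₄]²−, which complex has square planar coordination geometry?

[Pt(H₂O)₄]²⁺

For [Pt(H₂O)₄]²⁺: Water is neutral; balancing the +2 overall charge requires Pt(II). Group 10 minus oxidation state 2 gives a d⁸ configuration. A 5d d⁸ ion has a large crystal-field splitting; square planar leaves the high-energy d_{x²−y²} orbital empty and maximises CFSE. → square planar.
For [CoF₄]²−: Summing ligand charges against the −2 overall charge gives an oxidation state of +2 for cobalt. Cobalt is a group-9 element; Co(II) is therefore d⁷. For a high-spin 3d d⁷ ion with weak-field ligands the small Δₜ gives little square-planar CFSE advantage, so four ligands adopt the sterically favoured tetrahedral geometry. → tetrahedral.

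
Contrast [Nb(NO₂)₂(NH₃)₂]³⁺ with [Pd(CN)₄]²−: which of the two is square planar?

[Pd(CN)₄]²−

For [Nb(NO₂)₂(NH₃)₂]³⁺: Summing ligand charges against the +3 overall charge gives an oxidation state of +5 for niobium. Niobium is a group-5 element; Nb(V) is therefore d⁰. A d⁰ ion has no crystal-field stabilisation preference between square planar and tetrahedral, so four ligands adopt the sterically favoured tetrahedral geometry. → tetrahedral.
For [Pd(CN)₄]²−: Ligand charges: each cyanide is −1. With an overall charge of −2 the palladium centre must be in the +2 oxidation state. Pd sits in group 10, so the d-electron count is 10 − 2 = 8. A 4d d⁸ ion has a large crystal-field splitting; square planar leaves the high-energy d_{x²−y²} orbital empty and maximises CFSE. → square planar.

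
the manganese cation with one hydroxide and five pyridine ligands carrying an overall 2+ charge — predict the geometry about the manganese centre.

Each hydroxide is −1; pyridine is neutral; balancing the +2 overall charge requires Mn(III).
Manganese is a group-7 element; Mn(III) is therefore d⁴.
With 6 monodentate ligands the coordination number is 6.
Six donors around a single metal centre give an octahedral coordination sphere.

octahedral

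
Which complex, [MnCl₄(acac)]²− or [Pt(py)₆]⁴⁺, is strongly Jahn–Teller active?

[MnCl₄(acac)]²−

[MnCl₄(acac)]²−: Each chloride is −1; each acetylacetonate is −1; balancing the −2 overall charge requires Mn(III). Manganese is a group-7 element; Mn(III) is therefore d⁴. Acetylacetonate and chloride are weak-field ligands for a first-row metal, so the complex is high-spin. The t₂g³e_g¹ (high-spin) configuration has an unevenly filled e_g set; the Jahn–Teller theorem predicts a tetragonal distortion (typically axial elongation) to lift the degeneracy.
[Pt(py)₆]⁴⁺: Summing ligand charges against the +4 overall charge gives an oxidation state of +4 for platinum. Group 10 minus oxidation state 4 gives a d⁶ configuration. A 5d ion has a large Δₒ and is invariably low-spin. The d⁶ configuration leaves the e_g set evenly filled (or empty) — no strong Jahn–Teller driving force.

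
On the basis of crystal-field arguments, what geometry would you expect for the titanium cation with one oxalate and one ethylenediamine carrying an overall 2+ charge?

tetrahedral

Ligand charges: each oxalate is −2; ethylenediamine is neutral. With an overall charge of +2 the titanium centre must be in the +4 oxidation state.
Ti sits in group 4, so the d-electron count is 4 − 4 = 0.
Counting donor atoms: 1×oxalate (bidentate) → 2 donors; 1×ethylenediamine (bidentate) → 2 donors. Coordination number = 4.
A d⁰ ion has no crystal-field stabilisation preference between square planar and tetrahedral, so four ligands adopt the sterically favoured tetrahedral geometry.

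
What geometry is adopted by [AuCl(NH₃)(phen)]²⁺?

square planar

Each chloride is −1; ammonia is neutral; 1,10-phenanthroline is neutral; balancing the +2 overall charge requires Au(III).
Gold is a group-11 element; Au(III) is therefore d⁸.
Counting donor atoms: 1×chloride (monodentate) → 1 donor; 1×ammonia (monodentate) → 1 donor; 1×1,10-phenanthroline (bidentate) → 2 donors. Coordination number = 4.
A 5d d⁸ ion has a large crystal-field splitting; square planar leaves the high-energy d_{x²−y²} orbital empty and maximises CFSE.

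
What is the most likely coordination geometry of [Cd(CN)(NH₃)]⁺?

linear

Each cyanide is −1; ammonia is neutral; balancing the +1 overall charge requires Cd(II).
Cadmium is a group-12 element; Cd(II) is therefore d¹⁰.
Coordination number: 2.
A d¹⁰ ion with only two ligands adopts a linear arrangement (sp hybridisation; no CFSE preference).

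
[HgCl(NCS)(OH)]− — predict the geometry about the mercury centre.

Summing ligand charges against the −1 overall charge gives an oxidation state of +2 for mercury.
Group 12 minus oxidation state 2 gives a d¹⁰ configuration.
With 3 monodentate ligands the coordination number is 3.
Three ligands around a d¹⁰ centre minimise repulsion in a trigonal-planar arrangement.

trigonal planar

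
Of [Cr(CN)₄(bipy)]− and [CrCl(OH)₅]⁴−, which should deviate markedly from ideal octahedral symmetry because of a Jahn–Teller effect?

[CrCl(OH)₅]⁴−

[Cr(CN)₄(bipy)]−: Ligand charges: each cyanide is −1; 2,2′-bipyridine is neutral. With an overall charge of −1 the chromium centre must be in the +3 oxidation state. Group 6 minus oxidation state 3 gives a d³ configuration. The d³ configuration leaves the e_g set evenly filled (or empty) — no strong Jahn–Teller driving force.
[CrCl(OH)₅]⁴−: Ligand charges: each chloride is −1; each hydroxide is −1. With an overall charge of −4 the chromium centre must be in the +2 oxidation state. Chromium is a group-6 element; Cr(II) is therefore d⁴. Chloride and hydroxide are weak-field ligands for a first-row metal, so the complex is high-spin. The t₂g³e_g¹ (high-spin) configuration has an unevenly filled e_g set; the Jahn–Teller theorem predicts a tetragonal distortion (typically axial elongation) to lift the degeneracy.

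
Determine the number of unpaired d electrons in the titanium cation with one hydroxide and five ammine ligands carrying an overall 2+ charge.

Summing ligand charges against the +2 overall charge gives an oxidation state of +3 for titanium.
Ti sits in group 4, so the d-electron count is 4 − 3 = 1.
In an octahedral field the d¹ configuration is t₂g¹e_g⁰ (only one arrangement possible), giving 1 unpaired electron.

1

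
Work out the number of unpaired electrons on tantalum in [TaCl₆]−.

Ligand charges: each chloride is −1. With an overall charge of −1 the tantalum centre must be in the +5 oxidation state.
Group 5 minus oxidation state 5 gives a d⁰ configuration.
In an octahedral field the d⁰ configuration is t₂g⁰e_g⁰, giving 0 unpaired electrons.

0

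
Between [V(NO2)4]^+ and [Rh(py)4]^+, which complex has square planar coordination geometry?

[Rh(py)4]^+

For [V(NO2)4]^+: Each nitro (N-bound nitrite) is −1; balancing the +1 overall charge requires V(V). V sits in group 5, so the d-electron count is 5 − 5 = 0. A d⁰ ion has no crystal-field stabilisation preference between square planar and tetrahedral, so four ligands adopt the sterically favoured tetrahedral geometry. → tetrahedral.
For [Rh(py)4]^+: Ligand charges: pyridine is neutral. With an overall charge of +1 the rhodium centre must be in the +1 oxidation state. Rhodium is a group-9 element; Rh(I) is therefore d⁸. A 4d d⁸ ion has a large crystal-field splitting; square planar leaves the high-energy d_{x²−y²} orbital empty and maximises CFSE. → square planar.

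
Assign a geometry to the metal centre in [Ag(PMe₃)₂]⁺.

linear

Summing ligand charges against the +1 overall charge gives an oxidation state of +1 for silver.
Group 11 minus oxidation state 1 gives a d¹⁰ configuration.
Coordination number: 2.
A d¹⁰ ion with only two ligands adopts a linear arrangement (sp hybridisation; no CFSE preference).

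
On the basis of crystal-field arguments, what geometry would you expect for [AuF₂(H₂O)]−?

trigonal planar

Ligand charges: each fluoride is −1; water is neutral. With an overall charge of −1 the gold centre must be in the +1 oxidation state.
Group 11 minus oxidation state 1 gives a d¹⁰ configuration.
Coordination number: 3.
Three ligands around a d¹⁰ centre minimise repulsion in a trigonal-planar arrangement.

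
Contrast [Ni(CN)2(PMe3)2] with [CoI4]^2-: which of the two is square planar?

[Ni(CN)2(PMe3)2]

For [Ni(CN)2(PMe3)2]: Each cyanide is −1; trimethylphosphine is neutral; balancing the 0 overall charge requires Ni(II). Nickel is a group-10 element; Ni(II) is therefore d⁸. Cyanide and trimethylphosphine are strong-field ligands (high in the spectrochemical series). A 3d d⁸ ion with strong-field ligands gains enough CFSE to favour square planar over tetrahedral. → square planar.
For [CoI4]^2-: Ligand charges: each iodide is −1. With an overall charge of −2 the cobalt centre must be in the +2 oxidation state. Group 9 minus oxidation state 2 gives a d⁷ configuration. For a high-spin 3d d⁷ ion with weak-field ligands the small Δₜ gives little square-planar CFSE advantage, so four ligands adopt the sterically favoured tetrahedral geometry. → tetrahedral.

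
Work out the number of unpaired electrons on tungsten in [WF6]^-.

Ligand charges: each fluoride is −1. With an overall charge of −1 the tungsten centre must be in the +5 oxidation state.
Group 6 minus oxidation state 5 gives a d¹ configuration.
In an octahedral field the d¹ configuration is t₂g¹e_g⁰ (only one arrangement possible), giving 1 unpaired electron.

1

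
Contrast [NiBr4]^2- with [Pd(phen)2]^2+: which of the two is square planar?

[Pd(phen)2]^2+

For [NiBr4]^2-: Ligand charges: each bromide is −1. With an overall charge of −2 the nickel centre must be in the +2 oxidation state. Ni sits in group 10, so the d-electron count is 10 − 2 = 8. Bromide is a weak-field ligand. With weak-field ligands the CFSE gain from square planar is small, so a 3d d⁸ ion takes the sterically preferred tetrahedral geometry. → tetrahedral.
For [Pd(phen)2]^2+: Summing ligand charges against the +2 overall charge gives an oxidation state of +2 for palladium. Palladium is a group-10 element; Pd(II) is therefore d⁸. A 4d d⁸ ion has a large crystal-field splitting; square planar leaves the high-energy d_{x²−y²} orbital empty and maximises CFSE. → square planar.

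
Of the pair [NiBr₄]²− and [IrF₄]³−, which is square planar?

For [NiBr₄]²−: Summing ligand charges against the −2 overall charge gives an oxidation state of +2 for nickel. Ni sits in group 10, so the d-electron count is 10 − 2 = 8. Bromide is a weak-field ligand. With weak-field ligands the CFSE gain from square planar is small, so a 3d d⁸ ion takes the sterically preferred tetrahedral geometry. → tetrahedral.
For [IrF₄]³−: Each fluoride is −1; balancing the −3 overall charge requires Ir(I). Iridium is a group-9 element; Ir(I) is therefore d⁸. A 5d d⁸ ion has a large crystal-field splitting; square planar leaves the high-energy d_{x²−y²} orbital empty and maximises CFSE. → square planar.

[IrF₄]³−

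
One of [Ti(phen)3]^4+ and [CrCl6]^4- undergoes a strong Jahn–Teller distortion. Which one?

[CrCl6]^4-

[Ti(phen)3]^4+: 1,10-phenanthroline is neutral; balancing the +4 overall charge requires Ti(IV). Group 4 minus oxidation state 4 gives a d⁰ configuration. The d⁰ configuration leaves the e_g set evenly filled (or empty) — no strong Jahn–Teller driving force.
[CrCl6]^4-: Each chloride is −1; balancing the −4 overall charge requires Cr(II). Group 6 minus oxidation state 2 gives a d⁴ configuration. Chloride is a weak-field ligand for a first-row metal, so the complex is high-spin. The t₂g³e_g¹ (high-spin) configuration has an unevenly filled e_g set; the Jahn–Teller theorem predicts a tetragonal distortion (typically axial elongation) to lift the degeneracy.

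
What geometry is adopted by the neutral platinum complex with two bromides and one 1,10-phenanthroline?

square planar

Ligand charges: each bromide is −1; 1,10-phenanthroline is neutral. With an overall charge of 0 the platinum centre must be in the +2 oxidation state.
Pt sits in group 10, so the d-electron count is 10 − 2 = 8.
Counting donor atoms: 2×bromide (monodentate) → 2 donors; 1×1,10-phenanthroline (bidentate) → 2 donors. Coordination number = 4.
A 5d d⁸ ion has a large crystal-field splitting; square planar leaves the high-energy d_{x²−y²} orbital empty and maximises CFSE.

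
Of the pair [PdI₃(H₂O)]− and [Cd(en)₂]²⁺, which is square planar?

For [PdI₃(H₂O)]−: Each iodide is −1; water is neutral; balancing the −1 overall charge requires Pd(II). Palladium is a group-10 element; Pd(II) is therefore d⁸. A 4d d⁸ ion has a large crystal-field splitting; square planar leaves the high-energy d_{x²−y²} orbital empty and maximises CFSE. → square planar.
For [Cd(en)₂]²⁺: Ligand charges: ethylenediamine is neutral. With an overall charge of +2 the cadmium centre must be in the +2 oxidation state. Cd sits in group 12, so the d-electron count is 12 − 2 = 10. A d¹⁰ ion has no crystal-field stabilisation preference between square planar and tetrahedral, so four ligands adopt the sterically favoured tetrahedral geometry. → tetrahedral.

[PdI₃(H₂O)]−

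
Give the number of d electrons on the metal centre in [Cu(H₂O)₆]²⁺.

Summing ligand charges against the +2 overall charge gives an oxidation state of +2 for copper.
Cu sits in group 11, so the d-electron count is 11 − 2 = 9.

d⁹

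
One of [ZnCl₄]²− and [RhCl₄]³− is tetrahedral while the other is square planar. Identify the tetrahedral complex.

For [ZnCl₄]²−: Each chloride is −1; balancing the −2 overall charge requires Zn(II). Group 12 minus oxidation state 2 gives a d¹⁰ configuration. A d¹⁰ ion has no crystal-field stabilisation preference between square planar and tetrahedral, so four ligands adopt the sterically favoured tetrahedral geometry. → tetrahedral.
For [RhCl₄]³−: Summing ligand charges against the −3 overall charge gives an oxidation state of +1 for rhodium. Rh sits in group 9, so the d-electron count is 9 − 1 = 8. A 4d d⁸ ion has a large crystal-field splitting; square planar leaves the high-energy d_{x²−y²} orbital empty and maximises CFSE. → square planar.

[ZnCl₄]²−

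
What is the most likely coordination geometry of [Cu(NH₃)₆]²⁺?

octahedral

Ligand charges: ammonia is neutral. With an overall charge of +2 the copper centre must be in the +2 oxidation state.
Group 11 minus oxidation state 2 gives a d⁹ configuration.
With 6 monodentate ligands the coordination number is 6.
Six donors around a single metal centre give an octahedral coordination sphere.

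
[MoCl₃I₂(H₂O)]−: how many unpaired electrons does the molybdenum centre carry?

2

Ligand charges: each chloride is −1; each iodide is −1; water is neutral. With an overall charge of −1 the molybdenum centre must be in the +4 oxidation state.
Group 6 minus oxidation state 4 gives a d² configuration.
In an octahedral field the d² configuration is t₂g²e_g⁰ (only one arrangement possible), giving 2 unpaired electrons.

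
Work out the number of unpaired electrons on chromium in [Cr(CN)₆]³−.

Ligand charges: each cyanide is −1. With an overall charge of −3 the chromium centre must be in the +3 oxidation state.
Group 6 minus oxidation state 3 gives a d³ configuration.
In an octahedral field the d³ configuration is t₂g³e_g⁰ (only one arrangement possible), giving 3 unpaired electrons.

3 unpaired electrons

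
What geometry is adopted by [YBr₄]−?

tetrahedral

Each bromide is −1; balancing the −1 overall charge requires Y(III).
Group 3 minus oxidation state 3 gives a d⁰ configuration.
Coordination number: 4.
A d⁰ ion has no crystal-field stabilisation preference between square planar and tetrahedral, so four ligands adopt the sterically favoured tetrahedral geometry.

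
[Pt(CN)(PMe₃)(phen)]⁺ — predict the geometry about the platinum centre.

square planar

Each cyanide is −1; trimethylphosphine is neutral; 1,10-phenanthroline is neutral; balancing the +1 overall charge requires Pt(II).
Platinum is a group-10 element; Pt(II) is therefore d⁸.
Counting donor atoms: 1×cyanide (monodentate) → 1 donor; 1×trimethylphosphine (monodentate) → 1 donor; 1×1,10-phenanthroline (bidentate) → 2 donors. Coordination number = 4.
A 5d d⁸ ion has a large crystal-field splitting; square planar leaves the high-energy d_{x²−y²} orbital empty and maximises CFSE.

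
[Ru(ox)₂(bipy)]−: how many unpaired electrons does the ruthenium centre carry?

Each oxalate is −2; 2,2′-bipyridine is neutral; balancing the −1 overall charge requires Ru(III).
Ru sits in group 8, so the d-electron count is 8 − 3 = 5.
Counting donor atoms: 2×oxalate (bidentate) → 4 donors; 1×2,2′-bipyridine (bidentate) → 2 donors. Coordination number = 6.
The spin state decides the count: a 4d ion has a large Δₒ and is invariably low-spin.
An octahedral low-spin d⁵ ion is t₂g⁵e_g⁰, giving 1 unpaired electron.

1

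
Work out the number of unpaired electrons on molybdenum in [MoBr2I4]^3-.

Each bromide is −1; each iodide is −1; balancing the −3 overall charge requires Mo(III).
Molybdenum is a group-6 element; Mo(III) is therefore d³.
In an octahedral field the d³ configuration is t₂g³e_g⁰ (only one arrangement possible), giving 3 unpaired electrons.

3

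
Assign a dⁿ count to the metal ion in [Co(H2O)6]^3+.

d6

Summing ligand charges against the +3 overall charge gives an oxidation state of +3 for cobalt.
Group 9 minus oxidation state 3 gives a d⁶ configuration.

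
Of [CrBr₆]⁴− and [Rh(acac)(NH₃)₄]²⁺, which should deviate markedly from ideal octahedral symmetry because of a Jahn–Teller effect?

[CrBr₆]⁴−: Ligand charges: each bromide is −1. With an overall charge of −4 the chromium centre must be in the +2 oxidation state. Chromium is a group-6 element; Cr(II) is therefore d⁴. Bromide is a weak-field ligand for a first-row metal, so the complex is high-spin. The t₂g³e_g¹ (high-spin) configuration has an unevenly filled e_g set; the Jahn–Teller theorem predicts a tetragonal distortion (typically axial elongation) to lift the degeneracy.
[Rh(acac)(NH₃)₄]²⁺: Summing ligand charges against the +2 overall charge gives an oxidation state of +3 for rhodium. Rhodium is a group-9 element; Rh(III) is therefore d⁶. A 4d ion has a large Δₒ and is invariably low-spin. The d⁶ configuration leaves the e_g set evenly filled (or empty) — no strong Jahn–Teller driving force.

[CrBr₆]⁴−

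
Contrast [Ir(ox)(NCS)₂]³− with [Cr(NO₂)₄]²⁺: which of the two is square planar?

For [Ir(ox)(NCS)₂]³−: Each oxalate is −2; each isothiocyanate is −1; balancing the −3 overall charge requires Ir(I). Group 9 minus oxidation state 1 gives a d⁸ configuration. A 5d d⁸ ion has a large crystal-field splitting; square planar leaves the high-energy d_{x²−y²} orbital empty and maximises CFSE. → square planar.
For [Cr(NO₂)₄]²⁺: Each nitro (N-bound nitrite) is −1; balancing the +2 overall charge requires Cr(VI). Cr sits in group 6, so the d-electron count is 6 − 6 = 0. A d⁰ ion has no crystal-field stabilisation preference between square planar and tetrahedral, so four ligands adopt the sterically favoured tetrahedral geometry. → tetrahedral.

[Ir(ox)(NCS)₂]³−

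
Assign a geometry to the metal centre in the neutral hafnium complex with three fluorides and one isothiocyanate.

Ligand charges: each fluoride is −1; each isothiocyanate is −1. With an overall charge of 0 the hafnium centre must be in the +4 oxidation state.
Hf sits in group 4, so the d-electron count is 4 − 4 = 0.
Coordination number: 4.
A d⁰ ion has no crystal-field stabilisation preference between square planar and tetrahedral, so four ligands adopt the sterically favoured tetrahedral geometry.

tetrahedral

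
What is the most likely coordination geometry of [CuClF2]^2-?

trigonal planar

Each chloride is −1; each fluoride is −1; balancing the −2 overall charge requires Cu(I).
Group 11 minus oxidation state 1 gives a d¹⁰ configuration.
With 3 monodentate ligands the coordination number is 3.
Three ligands around a d¹⁰ centre minimise repulsion in a trigonal-planar arrangement.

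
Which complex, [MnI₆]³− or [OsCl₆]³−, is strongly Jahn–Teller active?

[MnI₆]³−

[MnI₆]³−: Ligand charges: each iodide is −1. With an overall charge of −3 the manganese centre must be in the +3 oxidation state. Mn sits in group 7, so the d-electron count is 7 − 3 = 4. Iodide is a weak-field ligand for a first-row metal, so the complex is high-spin. The t₂g³e_g¹ (high-spin) configuration has an unevenly filled e_g set; the Jahn–Teller theorem predicts a tetragonal distortion (typically axial elongation) to lift the degeneracy.
[OsCl₆]³−: Summing ligand charges against the −3 overall charge gives an oxidation state of +3 for osmium. Os sits in group 8, so the d-electron count is 8 − 3 = 5. A 5d ion has a large Δₒ and is invariably low-spin. The d⁵ configuration leaves the e_g set evenly filled (or empty) — no strong Jahn–Teller driving force.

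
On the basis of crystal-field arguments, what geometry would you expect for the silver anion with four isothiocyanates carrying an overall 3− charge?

tetrahedral

Summing ligand charges against the −3 overall charge gives an oxidation state of +1 for silver.
Group 11 minus oxidation state 1 gives a d¹⁰ configuration.
With 4 monodentate ligands the coordination number is 4.
A d¹⁰ ion has no crystal-field stabilisation preference between square planar and tetrahedral, so four ligands adopt the sterically favoured tetrahedral geometry.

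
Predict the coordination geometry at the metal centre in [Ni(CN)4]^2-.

square planar

Summing ligand charges against the −2 overall charge gives an oxidation state of +2 for nickel.
Nickel is a group-10 element; Ni(II) is therefore d⁸.
Coordination number: 4.
Cyanide is a strong-field ligand (high in the spectrochemical series).
A 3d d⁸ ion with strong-field ligands gains enough CFSE to favour square planar over tetrahedral.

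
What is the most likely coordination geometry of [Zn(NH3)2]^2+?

Summing ligand charges against the +2 overall charge gives an oxidation state of +2 for zinc.
Zn sits in group 12, so the d-electron count is 12 − 2 = 10.
With 2 monodentate ligands the coordination number is 2.
A d¹⁰ ion with only two ligands adopts a linear arrangement (sp hybridisation; no CFSE preference).

linear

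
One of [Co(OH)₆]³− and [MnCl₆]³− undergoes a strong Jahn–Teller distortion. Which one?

[Co(OH)₆]³−: Each hydroxide is −1; balancing the −3 overall charge requires Co(III). Co sits in group 9, so the d-electron count is 9 − 3 = 6. Co(III) has an exceptionally large octahedral splitting and is low-spin with essentially every ligand except fluoride. The d⁶ configuration leaves the e_g set evenly filled (or empty) — no strong Jahn–Teller driving force.
[MnCl₆]³−: Summing ligand charges against the −3 overall charge gives an oxidation state of +3 for manganese. Mn sits in group 7, so the d-electron count is 7 − 3 = 4. Chloride is a weak-field ligand for a first-row metal, so the complex is high-spin. The t₂g³e_g¹ (high-spin) configuration has an unevenly filled e_g set; the Jahn–Teller theorem predicts a tetragonal distortion (typically axial elongation) to lift the degeneracy.

[MnCl₆]³−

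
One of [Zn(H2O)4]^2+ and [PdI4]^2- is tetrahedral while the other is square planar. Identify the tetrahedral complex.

[Zn(H2O)4]^2+

For [Zn(H2O)4]^2+: Summing ligand charges against the +2 overall charge gives an oxidation state of +2 for zinc. Group 12 minus oxidation state 2 gives a d¹⁰ configuration. A d¹⁰ ion has no crystal-field stabilisation preference between square planar and tetrahedral, so four ligands adopt the sterically favoured tetrahedral geometry. → tetrahedral.
For [PdI4]^2-: Summing ligand charges against the −2 overall charge gives an oxidation state of +2 for palladium. Palladium is a group-10 element; Pd(II) is therefore d⁸. A 4d d⁸ ion has a large crystal-field splitting; square planar leaves the high-energy d_{x²−y²} orbital empty and maximises CFSE. → square planar.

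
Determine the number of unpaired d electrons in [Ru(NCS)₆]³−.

Summing ligand charges against the −3 overall charge gives an oxidation state of +3 for ruthenium.
Ru sits in group 8, so the d-electron count is 8 − 3 = 5.
The spin state decides the count: a 4d ion has a large Δₒ and is invariably low-spin.
An octahedral low-spin d⁵ ion is t₂g⁵e_g⁰, giving 1 unpaired electron.

1 unpaired electron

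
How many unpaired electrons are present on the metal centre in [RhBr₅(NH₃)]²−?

0

Each bromide is −1; ammonia is neutral; balancing the −2 overall charge requires Rh(III).
Rh sits in group 9, so the d-electron count is 9 − 3 = 6.
The spin state decides the count: a 4d ion has a large Δₒ and is invariably low-spin.
An octahedral low-spin d⁶ ion is t₂g⁶e_g⁰, giving 0 unpaired electrons.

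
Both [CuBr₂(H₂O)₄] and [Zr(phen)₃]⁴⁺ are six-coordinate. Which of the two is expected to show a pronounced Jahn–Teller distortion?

[CuBr₂(H₂O)₄]

[CuBr₂(H₂O)₄]: Each bromide is −1; water is neutral; balancing the 0 overall charge requires Cu(II). Cu sits in group 11, so the d-electron count is 11 − 2 = 9. The t₂g⁶e_g³ configuration has an unevenly filled e_g set; the Jahn–Teller theorem predicts a tetragonal distortion (typically axial elongation) to lift the degeneracy.
[Zr(phen)₃]⁴⁺: 1,10-phenanthroline is neutral; balancing the +4 overall charge requires Zr(IV). Zirconium is a group-4 element; Zr(IV) is therefore d⁰. The d⁰ configuration leaves the e_g set evenly filled (or empty) — no strong Jahn–Teller driving force.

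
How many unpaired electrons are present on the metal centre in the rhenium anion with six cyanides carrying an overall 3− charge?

Summing ligand charges against the −3 overall charge gives an oxidation state of +3 for rhenium.
Re sits in group 7, so the d-electron count is 7 − 3 = 4.
The spin state decides the count: a 5d ion has a large Δₒ and is invariably low-spin.
An octahedral low-spin d⁴ ion is t₂g⁴e_g⁰, giving 2 unpaired electrons.

2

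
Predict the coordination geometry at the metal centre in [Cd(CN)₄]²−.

tetrahedral

Summing ligand charges against the −2 overall charge gives an oxidation state of +2 for cadmium.
Group 12 minus oxidation state 2 gives a d¹⁰ configuration.
Coordination number: 4.
A d¹⁰ ion has no crystal-field stabilisation preference between square planar and tetrahedral, so four ligands adopt the sterically favoured tetrahedral geometry.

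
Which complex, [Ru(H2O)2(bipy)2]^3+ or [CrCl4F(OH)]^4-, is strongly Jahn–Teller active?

[CrCl4F(OH)]^4-

[Ru(H2O)2(bipy)2]^3+: Ligand charges: water is neutral; 2,2′-bipyridine is neutral. With an overall charge of +3 the ruthenium centre must be in the +3 oxidation state. Ruthenium is a group-8 element; Ru(III) is therefore d⁵. A 4d ion has a large Δₒ and is invariably low-spin. The d⁵ configuration leaves the e_g set evenly filled (or empty) — no strong Jahn–Teller driving force.
[CrCl4F(OH)]^4-: Each chloride is −1; each fluoride is −1; each hydroxide is −1; balancing the −4 overall charge requires Cr(II). Cr sits in group 6, so the d-electron count is 6 − 2 = 4. Chloride, fluoride, and hydroxide are weak-field ligands for a first-row metal, so the complex is high-spin. The t₂g³e_g¹ (high-spin) configuration has an unevenly filled e_g set; the Jahn–Teller theorem predicts a tetragonal distortion (typically axial elongation) to lift the degeneracy.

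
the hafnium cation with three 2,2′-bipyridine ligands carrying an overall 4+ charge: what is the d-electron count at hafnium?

d0

Ligand charges: 2,2′-bipyridine is neutral. With an overall charge of +4 the hafnium centre must be in the +4 oxidation state.
Group 4 minus oxidation state 4 gives a d⁰ configuration.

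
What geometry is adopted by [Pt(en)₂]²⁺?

Ethylenediamine is neutral; balancing the +2 overall charge requires Pt(II).
Group 10 minus oxidation state 2 gives a d⁸ configuration.
Counting donor atoms: 2×ethylenediamine (bidentate) → 4 donors. Coordination number = 4.
A 5d d⁸ ion has a large crystal-field splitting; square planar leaves the high-energy d_{x²−y²} orbital empty and maximises CFSE.

square planar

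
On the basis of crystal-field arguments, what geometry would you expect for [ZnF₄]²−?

Summing ligand charges against the −2 overall charge gives an oxidation state of +2 for zinc.
Zn sits in group 12, so the d-electron count is 12 − 2 = 10.
Coordination number: 4.
A d¹⁰ ion has no crystal-field stabilisation preference between square planar and tetrahedral, so four ligands adopt the sterically favoured tetrahedral geometry.

tetrahedral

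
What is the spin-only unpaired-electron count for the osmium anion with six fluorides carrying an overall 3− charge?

Each fluoride is −1; balancing the −3 overall charge requires Os(III).
Os sits in group 8, so the d-electron count is 8 − 3 = 5.
The spin state decides the count: a 5d ion has a large Δₒ and is invariably low-spin.
An octahedral low-spin d⁵ ion is t₂g⁵e_g⁰, giving 1 unpaired electron.

1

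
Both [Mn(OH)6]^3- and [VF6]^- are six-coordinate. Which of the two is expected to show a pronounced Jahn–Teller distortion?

[Mn(OH)6]^3-

[Mn(OH)6]^3-: Ligand charges: each hydroxide is −1. With an overall charge of −3 the manganese centre must be in the +3 oxidation state. Manganese is a group-7 element; Mn(III) is therefore d⁴. Hydroxide is a weak-field ligand for a first-row metal, so the complex is high-spin. The t₂g³e_g¹ (high-spin) configuration has an unevenly filled e_g set; the Jahn–Teller theorem predicts a tetragonal distortion (typically axial elongation) to lift the degeneracy.
[VF6]^-: Ligand charges: each fluoride is −1. With an overall charge of −1 the vanadium centre must be in the +5 oxidation state. V sits in group 5, so the d-electron count is 5 − 5 = 0. The d⁰ configuration leaves the e_g set evenly filled (or empty) — no strong Jahn–Teller driving force.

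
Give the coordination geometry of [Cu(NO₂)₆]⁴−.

Summing ligand charges against the −4 overall charge gives an oxidation state of +2 for copper.
Group 11 minus oxidation state 2 gives a d⁹ configuration.
Coordination number: 6.
Six donors around a single metal centre give an octahedral coordination sphere.

octahedral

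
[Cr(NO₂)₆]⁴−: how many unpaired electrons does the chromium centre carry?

Each nitro (N-bound nitrite) is −1; balancing the −4 overall charge requires Cr(II).
Chromium is a group-6 element; Cr(II) is therefore d⁴.
The spin state decides the count: Nitro (N-bound nitrite) is a strong-field ligand (high in the spectrochemical series) for a first-row metal, so the complex is low-spin.
An octahedral low-spin d⁴ ion is t₂g⁴e_g⁰, giving 2 unpaired electrons.

2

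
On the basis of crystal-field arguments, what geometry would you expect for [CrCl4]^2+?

tetrahedral

Summing ligand charges against the +2 overall charge gives an oxidation state of +6 for chromium.
Chromium is a group-6 element; Cr(VI) is therefore d⁰.
Coordination number: 4.
A d⁰ ion has no crystal-field stabilisation preference between square planar and tetrahedral, so four ligands adopt the sterically favoured tetrahedral geometry.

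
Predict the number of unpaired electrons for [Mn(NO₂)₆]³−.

Each nitro (N-bound nitrite) is −1; balancing the −3 overall charge requires Mn(III).
Manganese is a group-7 element; Mn(III) is therefore d⁴.
The spin state decides the count: Nitro (N-bound nitrite) is a strong-field ligand (high in the spectrochemical series) for a first-row metal, so the complex is low-spin.
An octahedral low-spin d⁴ ion is t₂g⁴e_g⁰, giving 2 unpaired electrons.

2 unpaired electrons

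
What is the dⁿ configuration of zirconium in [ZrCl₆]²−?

Summing ligand charges against the −2 overall charge gives an oxidation state of +4 for zirconium.
Group 4 minus oxidation state 4 gives a d⁰ configuration.

d0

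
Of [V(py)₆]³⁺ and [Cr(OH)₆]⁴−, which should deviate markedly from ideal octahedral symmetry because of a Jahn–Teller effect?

[V(py)₆]³⁺: Summing ligand charges against the +3 overall charge gives an oxidation state of +3 for vanadium. Group 5 minus oxidation state 3 gives a d² configuration. The d² configuration leaves the e_g set evenly filled (or empty) — no strong Jahn–Teller driving force.
[Cr(OH)₆]⁴−: Summing ligand charges against the −4 overall charge gives an oxidation state of +2 for chromium. Cr sits in group 6, so the d-electron count is 6 − 2 = 4. Hydroxide is a weak-field ligand for a first-row metal, so the complex is high-spin. The t₂g³e_g¹ (high-spin) configuration has an unevenly filled e_g set; the Jahn–Teller theorem predicts a tetragonal distortion (typically axial elongation) to lift the degeneracy.

[Cr(OH)₆]⁴−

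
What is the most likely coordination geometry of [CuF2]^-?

linear

Ligand charges: each fluoride is −1. With an overall charge of −1 the copper centre must be in the +1 oxidation state.
Cu sits in group 11, so the d-electron count is 11 − 1 = 10.
With 2 monodentate ligands the coordination number is 2.
A d¹⁰ ion with only two ligands adopts a linear arrangement (sp hybridisation; no CFSE preference).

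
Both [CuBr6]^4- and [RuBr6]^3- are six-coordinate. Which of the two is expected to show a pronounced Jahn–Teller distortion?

[CuBr6]^4-

[CuBr6]^4-: Each bromide is −1; balancing the −4 overall charge requires Cu(II). Cu sits in group 11, so the d-electron count is 11 − 2 = 9. The t₂g⁶e_g³ configuration has an unevenly filled e_g set; the Jahn–Teller theorem predicts a tetragonal distortion (typically axial elongation) to lift the degeneracy.
[RuBr6]^3-: Ligand charges: each bromide is −1. With an overall charge of −3 the ruthenium centre must be in the +3 oxidation state. Ru sits in group 8, so the d-electron count is 8 − 3 = 5. A 4d ion has a large Δₒ and is invariably low-spin. The d⁵ configuration leaves the e_g set evenly filled (or empty) — no strong Jahn–Teller driving force.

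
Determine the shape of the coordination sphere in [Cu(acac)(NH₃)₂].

tetrahedral

Summing ligand charges against the 0 overall charge gives an oxidation state of +1 for copper.
Group 11 minus oxidation state 1 gives a d¹⁰ configuration.
Counting donor atoms: 1×acetylacetonate (bidentate) → 2 donors; 2×ammonia (monodentate) → 2 donors. Coordination number = 4.
A d¹⁰ ion has no crystal-field stabilisation preference between square planar and tetrahedral, so four ligands adopt the sterically favoured tetrahedral geometry.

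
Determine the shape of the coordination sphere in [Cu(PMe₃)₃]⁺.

trigonal planar

Summing ligand charges against the +1 overall charge gives an oxidation state of +1 for copper.
Cu sits in group 11, so the d-electron count is 11 − 1 = 10.
Coordination number: 3.
Three ligands around a d¹⁰ centre minimise repulsion in a trigonal-planar arrangement.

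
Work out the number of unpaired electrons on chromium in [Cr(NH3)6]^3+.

3 unpaired electrons

Summing ligand charges against the +3 overall charge gives an oxidation state of +3 for chromium.
Group 6 minus oxidation state 3 gives a d³ configuration.
In an octahedral field the d³ configuration is t₂g³e_g⁰ (only one arrangement possible), giving 3 unpaired electrons.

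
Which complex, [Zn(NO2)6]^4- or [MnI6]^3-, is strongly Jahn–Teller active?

[MnI6]^3-

[Zn(NO2)6]^4-: Ligand charges: each nitro (N-bound nitrite) is −1. With an overall charge of −4 the zinc centre must be in the +2 oxidation state. Zn sits in group 12, so the d-electron count is 12 − 2 = 10. The d¹⁰ configuration leaves the e_g set evenly filled (or empty) — no strong Jahn–Teller driving force.
[MnI6]^3-: Ligand charges: each iodide is −1. With an overall charge of −3 the manganese centre must be in the +3 oxidation state. Manganese is a group-7 element; Mn(III) is therefore d⁴. Iodide is a weak-field ligand for a first-row metal, so the complex is high-spin. The t₂g³e_g¹ (high-spin) configuration has an unevenly filled e_g set; the Jahn–Teller theorem predicts a tetragonal distortion (typically axial elongation) to lift the degeneracy.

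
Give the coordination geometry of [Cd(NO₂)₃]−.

trigonal planar

Ligand charges: each nitro (N-bound nitrite) is −1. With an overall charge of −1 the cadmium centre must be in the +2 oxidation state.
Cd sits in group 12, so the d-electron count is 12 − 2 = 10.
Coordination number: 3.
Three ligands around a d¹⁰ centre minimise repulsion in a trigonal-planar arrangement.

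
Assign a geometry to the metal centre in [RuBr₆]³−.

Ligand charges: each bromide is −1. With an overall charge of −3 the ruthenium centre must be in the +3 oxidation state.
Ruthenium is a group-8 element; Ru(III) is therefore d⁵.
With 6 monodentate ligands the coordination number is 6.
Six donors around a single metal centre give an octahedral coordination sphere.

octahedral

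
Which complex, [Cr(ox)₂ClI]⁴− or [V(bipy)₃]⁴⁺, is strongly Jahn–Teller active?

[Cr(ox)₂ClI]⁴−: Summing ligand charges against the −4 overall charge gives an oxidation state of +2 for chromium. Cr sits in group 6, so the d-electron count is 6 − 2 = 4. Chloride, iodide, and oxalate are weak-field ligands for a first-row metal, so the complex is high-spin. The t₂g³e_g¹ (high-spin) configuration has an unevenly filled e_g set; the Jahn–Teller theorem predicts a tetragonal distortion (typically axial elongation) to lift the degeneracy.
[V(bipy)₃]⁴⁺: Summing ligand charges against the +4 overall charge gives an oxidation state of +4 for vanadium. Vanadium is a group-5 element; V(IV) is therefore d¹. The d¹ configuration leaves the e_g set evenly filled (or empty) — no strong Jahn–Teller driving force.

[Cr(ox)₂ClI]⁴−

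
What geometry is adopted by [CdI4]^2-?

Ligand charges: each iodide is −1. With an overall charge of −2 the cadmium centre must be in the +2 oxidation state.
Group 12 minus oxidation state 2 gives a d¹⁰ configuration.
Coordination number: 4.
A d¹⁰ ion has no crystal-field stabilisation preference between square planar and tetrahedral, so four ligands adopt the sterically favoured tetrahedral geometry.

tetrahedral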